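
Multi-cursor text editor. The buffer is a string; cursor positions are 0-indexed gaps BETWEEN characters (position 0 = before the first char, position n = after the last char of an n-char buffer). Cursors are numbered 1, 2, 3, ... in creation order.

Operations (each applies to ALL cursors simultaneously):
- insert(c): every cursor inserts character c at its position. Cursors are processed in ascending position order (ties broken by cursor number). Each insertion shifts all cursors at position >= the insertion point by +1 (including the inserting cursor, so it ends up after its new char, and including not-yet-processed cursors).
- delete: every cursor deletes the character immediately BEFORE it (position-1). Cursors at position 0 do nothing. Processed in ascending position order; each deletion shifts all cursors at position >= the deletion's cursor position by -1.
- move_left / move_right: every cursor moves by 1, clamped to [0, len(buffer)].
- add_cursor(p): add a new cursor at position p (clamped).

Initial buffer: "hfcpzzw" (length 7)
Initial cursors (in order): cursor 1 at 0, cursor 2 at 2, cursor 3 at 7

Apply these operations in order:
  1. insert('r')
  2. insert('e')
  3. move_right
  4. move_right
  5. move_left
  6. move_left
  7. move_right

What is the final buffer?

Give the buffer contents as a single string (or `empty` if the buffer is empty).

Answer: rehfrecpzzwre

Derivation:
After op 1 (insert('r')): buffer="rhfrcpzzwr" (len 10), cursors c1@1 c2@4 c3@10, authorship 1..2.....3
After op 2 (insert('e')): buffer="rehfrecpzzwre" (len 13), cursors c1@2 c2@6 c3@13, authorship 11..22.....33
After op 3 (move_right): buffer="rehfrecpzzwre" (len 13), cursors c1@3 c2@7 c3@13, authorship 11..22.....33
After op 4 (move_right): buffer="rehfrecpzzwre" (len 13), cursors c1@4 c2@8 c3@13, authorship 11..22.....33
After op 5 (move_left): buffer="rehfrecpzzwre" (len 13), cursors c1@3 c2@7 c3@12, authorship 11..22.....33
After op 6 (move_left): buffer="rehfrecpzzwre" (len 13), cursors c1@2 c2@6 c3@11, authorship 11..22.....33
After op 7 (move_right): buffer="rehfrecpzzwre" (len 13), cursors c1@3 c2@7 c3@12, authorship 11..22.....33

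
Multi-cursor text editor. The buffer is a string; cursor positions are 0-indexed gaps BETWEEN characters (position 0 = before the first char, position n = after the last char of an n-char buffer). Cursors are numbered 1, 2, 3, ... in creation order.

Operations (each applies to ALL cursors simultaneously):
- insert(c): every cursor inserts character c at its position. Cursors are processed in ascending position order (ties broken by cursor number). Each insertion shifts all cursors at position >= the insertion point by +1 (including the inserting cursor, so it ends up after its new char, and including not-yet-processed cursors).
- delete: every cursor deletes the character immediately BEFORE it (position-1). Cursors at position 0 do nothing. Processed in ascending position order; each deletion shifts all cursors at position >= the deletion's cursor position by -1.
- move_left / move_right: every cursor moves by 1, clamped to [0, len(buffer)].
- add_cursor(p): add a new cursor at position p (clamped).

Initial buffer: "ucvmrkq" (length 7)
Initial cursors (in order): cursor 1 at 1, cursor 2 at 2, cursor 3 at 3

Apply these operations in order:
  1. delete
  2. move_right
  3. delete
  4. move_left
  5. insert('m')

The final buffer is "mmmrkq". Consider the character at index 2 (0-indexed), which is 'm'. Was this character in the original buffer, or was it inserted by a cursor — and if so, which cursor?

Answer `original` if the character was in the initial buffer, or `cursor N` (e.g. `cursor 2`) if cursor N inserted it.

After op 1 (delete): buffer="mrkq" (len 4), cursors c1@0 c2@0 c3@0, authorship ....
After op 2 (move_right): buffer="mrkq" (len 4), cursors c1@1 c2@1 c3@1, authorship ....
After op 3 (delete): buffer="rkq" (len 3), cursors c1@0 c2@0 c3@0, authorship ...
After op 4 (move_left): buffer="rkq" (len 3), cursors c1@0 c2@0 c3@0, authorship ...
After op 5 (insert('m')): buffer="mmmrkq" (len 6), cursors c1@3 c2@3 c3@3, authorship 123...
Authorship (.=original, N=cursor N): 1 2 3 . . .
Index 2: author = 3

Answer: cursor 3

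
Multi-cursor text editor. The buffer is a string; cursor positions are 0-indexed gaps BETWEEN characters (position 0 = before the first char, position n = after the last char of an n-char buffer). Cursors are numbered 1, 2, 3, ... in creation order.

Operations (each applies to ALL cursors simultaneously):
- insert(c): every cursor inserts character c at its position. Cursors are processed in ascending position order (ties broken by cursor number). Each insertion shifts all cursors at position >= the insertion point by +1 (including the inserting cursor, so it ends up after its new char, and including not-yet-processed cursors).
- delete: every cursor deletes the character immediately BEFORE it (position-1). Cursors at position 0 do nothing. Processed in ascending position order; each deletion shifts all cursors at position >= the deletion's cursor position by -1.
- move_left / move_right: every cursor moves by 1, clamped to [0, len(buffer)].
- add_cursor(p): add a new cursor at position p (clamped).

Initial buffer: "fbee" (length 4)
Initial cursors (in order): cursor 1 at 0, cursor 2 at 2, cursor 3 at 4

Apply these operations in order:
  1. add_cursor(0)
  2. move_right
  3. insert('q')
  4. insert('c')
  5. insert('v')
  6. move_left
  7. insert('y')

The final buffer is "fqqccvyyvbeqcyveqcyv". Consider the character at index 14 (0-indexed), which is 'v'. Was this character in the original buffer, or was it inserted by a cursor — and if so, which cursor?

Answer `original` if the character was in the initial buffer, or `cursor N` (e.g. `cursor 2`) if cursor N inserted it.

After op 1 (add_cursor(0)): buffer="fbee" (len 4), cursors c1@0 c4@0 c2@2 c3@4, authorship ....
After op 2 (move_right): buffer="fbee" (len 4), cursors c1@1 c4@1 c2@3 c3@4, authorship ....
After op 3 (insert('q')): buffer="fqqbeqeq" (len 8), cursors c1@3 c4@3 c2@6 c3@8, authorship .14..2.3
After op 4 (insert('c')): buffer="fqqccbeqceqc" (len 12), cursors c1@5 c4@5 c2@9 c3@12, authorship .1414..22.33
After op 5 (insert('v')): buffer="fqqccvvbeqcveqcv" (len 16), cursors c1@7 c4@7 c2@12 c3@16, authorship .141414..222.333
After op 6 (move_left): buffer="fqqccvvbeqcveqcv" (len 16), cursors c1@6 c4@6 c2@11 c3@15, authorship .141414..222.333
After op 7 (insert('y')): buffer="fqqccvyyvbeqcyveqcyv" (len 20), cursors c1@8 c4@8 c2@14 c3@19, authorship .14141144..2222.3333
Authorship (.=original, N=cursor N): . 1 4 1 4 1 1 4 4 . . 2 2 2 2 . 3 3 3 3
Index 14: author = 2

Answer: cursor 2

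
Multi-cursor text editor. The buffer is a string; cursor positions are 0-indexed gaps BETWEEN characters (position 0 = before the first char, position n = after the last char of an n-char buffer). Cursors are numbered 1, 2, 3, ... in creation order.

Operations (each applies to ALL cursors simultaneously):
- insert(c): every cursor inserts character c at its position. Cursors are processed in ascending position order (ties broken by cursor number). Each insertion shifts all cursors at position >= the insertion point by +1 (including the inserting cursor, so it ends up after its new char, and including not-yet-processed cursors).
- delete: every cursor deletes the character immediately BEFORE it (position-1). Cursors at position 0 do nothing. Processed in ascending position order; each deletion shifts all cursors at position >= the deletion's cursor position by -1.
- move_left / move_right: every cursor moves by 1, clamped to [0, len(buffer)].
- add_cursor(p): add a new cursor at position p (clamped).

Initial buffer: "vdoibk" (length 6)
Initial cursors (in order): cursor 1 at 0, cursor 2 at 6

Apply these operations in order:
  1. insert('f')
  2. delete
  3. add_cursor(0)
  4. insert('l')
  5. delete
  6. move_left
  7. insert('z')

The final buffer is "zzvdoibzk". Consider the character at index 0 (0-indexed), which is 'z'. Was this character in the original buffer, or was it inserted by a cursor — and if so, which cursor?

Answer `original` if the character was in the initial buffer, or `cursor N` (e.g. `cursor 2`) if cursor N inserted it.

After op 1 (insert('f')): buffer="fvdoibkf" (len 8), cursors c1@1 c2@8, authorship 1......2
After op 2 (delete): buffer="vdoibk" (len 6), cursors c1@0 c2@6, authorship ......
After op 3 (add_cursor(0)): buffer="vdoibk" (len 6), cursors c1@0 c3@0 c2@6, authorship ......
After op 4 (insert('l')): buffer="llvdoibkl" (len 9), cursors c1@2 c3@2 c2@9, authorship 13......2
After op 5 (delete): buffer="vdoibk" (len 6), cursors c1@0 c3@0 c2@6, authorship ......
After op 6 (move_left): buffer="vdoibk" (len 6), cursors c1@0 c3@0 c2@5, authorship ......
After op 7 (insert('z')): buffer="zzvdoibzk" (len 9), cursors c1@2 c3@2 c2@8, authorship 13.....2.
Authorship (.=original, N=cursor N): 1 3 . . . . . 2 .
Index 0: author = 1

Answer: cursor 1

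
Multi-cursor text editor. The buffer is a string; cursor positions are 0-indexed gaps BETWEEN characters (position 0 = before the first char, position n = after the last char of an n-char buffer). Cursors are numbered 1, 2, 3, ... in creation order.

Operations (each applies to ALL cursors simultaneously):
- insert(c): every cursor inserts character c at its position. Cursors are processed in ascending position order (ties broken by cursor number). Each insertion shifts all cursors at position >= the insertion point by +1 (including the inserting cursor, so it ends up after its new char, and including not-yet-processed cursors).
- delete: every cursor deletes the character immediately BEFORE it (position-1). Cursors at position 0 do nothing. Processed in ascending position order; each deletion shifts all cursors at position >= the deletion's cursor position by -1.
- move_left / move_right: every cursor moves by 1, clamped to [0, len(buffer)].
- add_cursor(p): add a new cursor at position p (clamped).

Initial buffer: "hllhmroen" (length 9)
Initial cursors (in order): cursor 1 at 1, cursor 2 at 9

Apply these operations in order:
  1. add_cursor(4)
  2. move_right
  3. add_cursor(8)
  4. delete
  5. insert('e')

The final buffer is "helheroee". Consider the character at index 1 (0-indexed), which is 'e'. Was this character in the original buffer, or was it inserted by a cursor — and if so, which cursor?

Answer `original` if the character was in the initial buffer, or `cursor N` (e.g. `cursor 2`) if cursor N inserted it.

Answer: cursor 1

Derivation:
After op 1 (add_cursor(4)): buffer="hllhmroen" (len 9), cursors c1@1 c3@4 c2@9, authorship .........
After op 2 (move_right): buffer="hllhmroen" (len 9), cursors c1@2 c3@5 c2@9, authorship .........
After op 3 (add_cursor(8)): buffer="hllhmroen" (len 9), cursors c1@2 c3@5 c4@8 c2@9, authorship .........
After op 4 (delete): buffer="hlhro" (len 5), cursors c1@1 c3@3 c2@5 c4@5, authorship .....
After op 5 (insert('e')): buffer="helheroee" (len 9), cursors c1@2 c3@5 c2@9 c4@9, authorship .1..3..24
Authorship (.=original, N=cursor N): . 1 . . 3 . . 2 4
Index 1: author = 1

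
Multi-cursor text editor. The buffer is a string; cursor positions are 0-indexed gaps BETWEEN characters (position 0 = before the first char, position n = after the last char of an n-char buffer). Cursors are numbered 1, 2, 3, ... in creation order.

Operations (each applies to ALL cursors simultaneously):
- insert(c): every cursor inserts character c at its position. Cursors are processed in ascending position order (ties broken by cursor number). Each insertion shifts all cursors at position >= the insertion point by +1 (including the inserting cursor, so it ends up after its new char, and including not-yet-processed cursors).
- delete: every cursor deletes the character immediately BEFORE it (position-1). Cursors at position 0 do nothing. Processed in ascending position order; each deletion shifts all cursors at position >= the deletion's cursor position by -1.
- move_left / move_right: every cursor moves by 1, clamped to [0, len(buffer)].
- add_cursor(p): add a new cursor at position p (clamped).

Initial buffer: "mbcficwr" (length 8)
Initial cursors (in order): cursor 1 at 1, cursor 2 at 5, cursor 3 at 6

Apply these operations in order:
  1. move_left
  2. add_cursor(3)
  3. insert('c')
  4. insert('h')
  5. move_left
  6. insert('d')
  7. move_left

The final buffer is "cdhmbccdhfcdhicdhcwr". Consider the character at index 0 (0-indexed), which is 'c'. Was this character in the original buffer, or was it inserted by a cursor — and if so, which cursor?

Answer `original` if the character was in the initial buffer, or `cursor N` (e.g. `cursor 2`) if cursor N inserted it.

After op 1 (move_left): buffer="mbcficwr" (len 8), cursors c1@0 c2@4 c3@5, authorship ........
After op 2 (add_cursor(3)): buffer="mbcficwr" (len 8), cursors c1@0 c4@3 c2@4 c3@5, authorship ........
After op 3 (insert('c')): buffer="cmbccfciccwr" (len 12), cursors c1@1 c4@5 c2@7 c3@9, authorship 1...4.2.3...
After op 4 (insert('h')): buffer="chmbcchfchichcwr" (len 16), cursors c1@2 c4@7 c2@10 c3@13, authorship 11...44.22.33...
After op 5 (move_left): buffer="chmbcchfchichcwr" (len 16), cursors c1@1 c4@6 c2@9 c3@12, authorship 11...44.22.33...
After op 6 (insert('d')): buffer="cdhmbccdhfcdhicdhcwr" (len 20), cursors c1@2 c4@8 c2@12 c3@16, authorship 111...444.222.333...
After op 7 (move_left): buffer="cdhmbccdhfcdhicdhcwr" (len 20), cursors c1@1 c4@7 c2@11 c3@15, authorship 111...444.222.333...
Authorship (.=original, N=cursor N): 1 1 1 . . . 4 4 4 . 2 2 2 . 3 3 3 . . .
Index 0: author = 1

Answer: cursor 1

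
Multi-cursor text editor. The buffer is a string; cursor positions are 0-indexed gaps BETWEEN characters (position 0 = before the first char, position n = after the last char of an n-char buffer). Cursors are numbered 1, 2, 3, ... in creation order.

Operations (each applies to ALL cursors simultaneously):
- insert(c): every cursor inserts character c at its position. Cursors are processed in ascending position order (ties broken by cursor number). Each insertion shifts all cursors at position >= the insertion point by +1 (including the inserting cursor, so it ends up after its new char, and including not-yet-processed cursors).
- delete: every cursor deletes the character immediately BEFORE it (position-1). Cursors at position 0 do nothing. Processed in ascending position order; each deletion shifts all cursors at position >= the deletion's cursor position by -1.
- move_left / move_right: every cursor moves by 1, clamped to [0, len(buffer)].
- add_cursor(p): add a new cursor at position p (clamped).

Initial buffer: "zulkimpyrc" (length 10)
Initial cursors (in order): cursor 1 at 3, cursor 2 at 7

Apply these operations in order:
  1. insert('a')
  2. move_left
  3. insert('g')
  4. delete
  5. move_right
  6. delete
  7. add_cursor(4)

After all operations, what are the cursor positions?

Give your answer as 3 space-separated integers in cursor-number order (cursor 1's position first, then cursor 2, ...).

After op 1 (insert('a')): buffer="zulakimpayrc" (len 12), cursors c1@4 c2@9, authorship ...1....2...
After op 2 (move_left): buffer="zulakimpayrc" (len 12), cursors c1@3 c2@8, authorship ...1....2...
After op 3 (insert('g')): buffer="zulgakimpgayrc" (len 14), cursors c1@4 c2@10, authorship ...11....22...
After op 4 (delete): buffer="zulakimpayrc" (len 12), cursors c1@3 c2@8, authorship ...1....2...
After op 5 (move_right): buffer="zulakimpayrc" (len 12), cursors c1@4 c2@9, authorship ...1....2...
After op 6 (delete): buffer="zulkimpyrc" (len 10), cursors c1@3 c2@7, authorship ..........
After op 7 (add_cursor(4)): buffer="zulkimpyrc" (len 10), cursors c1@3 c3@4 c2@7, authorship ..........

Answer: 3 7 4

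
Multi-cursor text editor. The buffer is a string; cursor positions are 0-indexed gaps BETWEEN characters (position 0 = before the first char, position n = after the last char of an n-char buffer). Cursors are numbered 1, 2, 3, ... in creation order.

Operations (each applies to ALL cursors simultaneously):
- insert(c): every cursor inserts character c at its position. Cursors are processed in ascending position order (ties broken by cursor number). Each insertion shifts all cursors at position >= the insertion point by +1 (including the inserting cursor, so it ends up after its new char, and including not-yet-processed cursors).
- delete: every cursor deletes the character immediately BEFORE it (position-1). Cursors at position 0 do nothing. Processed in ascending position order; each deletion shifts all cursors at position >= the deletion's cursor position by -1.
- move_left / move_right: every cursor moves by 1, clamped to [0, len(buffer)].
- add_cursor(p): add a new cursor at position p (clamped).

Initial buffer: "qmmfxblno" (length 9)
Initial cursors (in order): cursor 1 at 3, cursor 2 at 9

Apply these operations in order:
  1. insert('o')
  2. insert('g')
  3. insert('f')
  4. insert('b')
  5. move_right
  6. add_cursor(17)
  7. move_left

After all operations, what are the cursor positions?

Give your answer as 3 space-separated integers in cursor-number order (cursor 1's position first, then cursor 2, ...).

After op 1 (insert('o')): buffer="qmmofxblnoo" (len 11), cursors c1@4 c2@11, authorship ...1......2
After op 2 (insert('g')): buffer="qmmogfxblnoog" (len 13), cursors c1@5 c2@13, authorship ...11......22
After op 3 (insert('f')): buffer="qmmogffxblnoogf" (len 15), cursors c1@6 c2@15, authorship ...111......222
After op 4 (insert('b')): buffer="qmmogfbfxblnoogfb" (len 17), cursors c1@7 c2@17, authorship ...1111......2222
After op 5 (move_right): buffer="qmmogfbfxblnoogfb" (len 17), cursors c1@8 c2@17, authorship ...1111......2222
After op 6 (add_cursor(17)): buffer="qmmogfbfxblnoogfb" (len 17), cursors c1@8 c2@17 c3@17, authorship ...1111......2222
After op 7 (move_left): buffer="qmmogfbfxblnoogfb" (len 17), cursors c1@7 c2@16 c3@16, authorship ...1111......2222

Answer: 7 16 16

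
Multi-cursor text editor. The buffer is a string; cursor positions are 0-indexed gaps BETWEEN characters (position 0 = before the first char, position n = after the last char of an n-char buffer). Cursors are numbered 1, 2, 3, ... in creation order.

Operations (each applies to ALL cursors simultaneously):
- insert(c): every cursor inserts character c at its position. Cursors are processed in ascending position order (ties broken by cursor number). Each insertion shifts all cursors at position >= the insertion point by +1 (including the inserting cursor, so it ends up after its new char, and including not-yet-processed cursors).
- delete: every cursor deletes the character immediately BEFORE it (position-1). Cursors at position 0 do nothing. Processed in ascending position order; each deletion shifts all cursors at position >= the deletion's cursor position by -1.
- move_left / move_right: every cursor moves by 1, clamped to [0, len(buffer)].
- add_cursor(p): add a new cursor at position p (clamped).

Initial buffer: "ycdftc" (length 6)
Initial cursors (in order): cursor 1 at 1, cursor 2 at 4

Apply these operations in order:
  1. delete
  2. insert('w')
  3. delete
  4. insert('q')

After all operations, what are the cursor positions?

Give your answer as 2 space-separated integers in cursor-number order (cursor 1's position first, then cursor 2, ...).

After op 1 (delete): buffer="cdtc" (len 4), cursors c1@0 c2@2, authorship ....
After op 2 (insert('w')): buffer="wcdwtc" (len 6), cursors c1@1 c2@4, authorship 1..2..
After op 3 (delete): buffer="cdtc" (len 4), cursors c1@0 c2@2, authorship ....
After op 4 (insert('q')): buffer="qcdqtc" (len 6), cursors c1@1 c2@4, authorship 1..2..

Answer: 1 4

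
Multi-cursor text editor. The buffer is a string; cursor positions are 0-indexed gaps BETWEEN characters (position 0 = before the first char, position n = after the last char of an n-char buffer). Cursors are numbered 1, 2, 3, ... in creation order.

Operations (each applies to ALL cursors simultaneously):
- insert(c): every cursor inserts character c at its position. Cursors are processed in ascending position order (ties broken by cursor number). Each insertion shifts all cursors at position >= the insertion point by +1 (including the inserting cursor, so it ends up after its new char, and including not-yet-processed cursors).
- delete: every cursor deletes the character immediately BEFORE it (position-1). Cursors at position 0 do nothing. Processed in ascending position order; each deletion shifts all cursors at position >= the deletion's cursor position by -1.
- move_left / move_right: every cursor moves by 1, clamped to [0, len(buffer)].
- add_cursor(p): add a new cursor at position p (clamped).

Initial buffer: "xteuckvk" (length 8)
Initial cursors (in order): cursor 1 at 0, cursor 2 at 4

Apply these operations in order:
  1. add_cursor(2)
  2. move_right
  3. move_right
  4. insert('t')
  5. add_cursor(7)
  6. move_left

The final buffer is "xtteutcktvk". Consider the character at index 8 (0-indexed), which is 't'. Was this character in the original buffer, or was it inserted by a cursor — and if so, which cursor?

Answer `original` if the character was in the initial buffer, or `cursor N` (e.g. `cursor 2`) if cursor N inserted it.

After op 1 (add_cursor(2)): buffer="xteuckvk" (len 8), cursors c1@0 c3@2 c2@4, authorship ........
After op 2 (move_right): buffer="xteuckvk" (len 8), cursors c1@1 c3@3 c2@5, authorship ........
After op 3 (move_right): buffer="xteuckvk" (len 8), cursors c1@2 c3@4 c2@6, authorship ........
After op 4 (insert('t')): buffer="xtteutcktvk" (len 11), cursors c1@3 c3@6 c2@9, authorship ..1..3..2..
After op 5 (add_cursor(7)): buffer="xtteutcktvk" (len 11), cursors c1@3 c3@6 c4@7 c2@9, authorship ..1..3..2..
After op 6 (move_left): buffer="xtteutcktvk" (len 11), cursors c1@2 c3@5 c4@6 c2@8, authorship ..1..3..2..
Authorship (.=original, N=cursor N): . . 1 . . 3 . . 2 . .
Index 8: author = 2

Answer: cursor 2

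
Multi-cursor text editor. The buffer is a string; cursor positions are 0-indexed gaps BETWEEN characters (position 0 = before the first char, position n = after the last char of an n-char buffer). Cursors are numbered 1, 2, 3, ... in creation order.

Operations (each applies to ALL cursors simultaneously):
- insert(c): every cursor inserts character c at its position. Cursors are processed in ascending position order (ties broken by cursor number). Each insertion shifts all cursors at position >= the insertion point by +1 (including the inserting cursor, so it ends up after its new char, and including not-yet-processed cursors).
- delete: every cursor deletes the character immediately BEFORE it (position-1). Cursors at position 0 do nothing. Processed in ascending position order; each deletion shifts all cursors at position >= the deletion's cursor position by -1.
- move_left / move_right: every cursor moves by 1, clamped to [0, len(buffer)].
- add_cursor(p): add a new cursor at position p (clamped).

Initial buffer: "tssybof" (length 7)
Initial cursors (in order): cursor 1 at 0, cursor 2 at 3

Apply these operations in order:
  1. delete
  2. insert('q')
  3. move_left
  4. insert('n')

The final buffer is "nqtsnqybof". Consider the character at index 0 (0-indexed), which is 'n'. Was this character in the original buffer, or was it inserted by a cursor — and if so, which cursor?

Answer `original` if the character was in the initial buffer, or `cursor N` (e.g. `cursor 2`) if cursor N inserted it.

Answer: cursor 1

Derivation:
After op 1 (delete): buffer="tsybof" (len 6), cursors c1@0 c2@2, authorship ......
After op 2 (insert('q')): buffer="qtsqybof" (len 8), cursors c1@1 c2@4, authorship 1..2....
After op 3 (move_left): buffer="qtsqybof" (len 8), cursors c1@0 c2@3, authorship 1..2....
After op 4 (insert('n')): buffer="nqtsnqybof" (len 10), cursors c1@1 c2@5, authorship 11..22....
Authorship (.=original, N=cursor N): 1 1 . . 2 2 . . . .
Index 0: author = 1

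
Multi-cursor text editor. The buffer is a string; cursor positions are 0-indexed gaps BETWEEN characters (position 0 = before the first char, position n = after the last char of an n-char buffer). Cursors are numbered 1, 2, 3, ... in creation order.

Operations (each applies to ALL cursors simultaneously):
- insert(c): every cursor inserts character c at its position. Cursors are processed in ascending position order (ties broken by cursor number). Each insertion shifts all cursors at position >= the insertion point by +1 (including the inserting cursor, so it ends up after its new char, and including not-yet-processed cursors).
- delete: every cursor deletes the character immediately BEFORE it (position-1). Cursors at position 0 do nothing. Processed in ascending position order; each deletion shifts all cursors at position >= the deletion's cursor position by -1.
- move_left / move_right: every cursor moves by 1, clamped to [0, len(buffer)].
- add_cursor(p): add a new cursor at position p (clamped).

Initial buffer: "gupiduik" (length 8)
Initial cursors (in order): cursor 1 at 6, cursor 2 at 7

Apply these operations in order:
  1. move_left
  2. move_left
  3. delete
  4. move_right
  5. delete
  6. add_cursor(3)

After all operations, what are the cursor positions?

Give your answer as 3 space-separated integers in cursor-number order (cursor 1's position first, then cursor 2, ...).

After op 1 (move_left): buffer="gupiduik" (len 8), cursors c1@5 c2@6, authorship ........
After op 2 (move_left): buffer="gupiduik" (len 8), cursors c1@4 c2@5, authorship ........
After op 3 (delete): buffer="gupuik" (len 6), cursors c1@3 c2@3, authorship ......
After op 4 (move_right): buffer="gupuik" (len 6), cursors c1@4 c2@4, authorship ......
After op 5 (delete): buffer="guik" (len 4), cursors c1@2 c2@2, authorship ....
After op 6 (add_cursor(3)): buffer="guik" (len 4), cursors c1@2 c2@2 c3@3, authorship ....

Answer: 2 2 3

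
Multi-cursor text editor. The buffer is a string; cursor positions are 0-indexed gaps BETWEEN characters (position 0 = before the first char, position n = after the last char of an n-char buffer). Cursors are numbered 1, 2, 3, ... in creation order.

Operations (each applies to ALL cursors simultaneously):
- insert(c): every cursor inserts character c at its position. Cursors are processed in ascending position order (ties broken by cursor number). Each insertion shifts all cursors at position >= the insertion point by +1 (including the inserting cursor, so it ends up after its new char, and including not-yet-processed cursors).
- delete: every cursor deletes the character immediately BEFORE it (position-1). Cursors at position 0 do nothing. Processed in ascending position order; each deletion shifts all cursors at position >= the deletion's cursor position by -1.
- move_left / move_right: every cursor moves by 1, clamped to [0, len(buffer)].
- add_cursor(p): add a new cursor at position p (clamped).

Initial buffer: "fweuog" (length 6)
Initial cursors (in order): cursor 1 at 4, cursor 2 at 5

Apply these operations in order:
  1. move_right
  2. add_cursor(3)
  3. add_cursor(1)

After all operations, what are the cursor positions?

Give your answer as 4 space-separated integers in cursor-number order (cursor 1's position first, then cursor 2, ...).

Answer: 5 6 3 1

Derivation:
After op 1 (move_right): buffer="fweuog" (len 6), cursors c1@5 c2@6, authorship ......
After op 2 (add_cursor(3)): buffer="fweuog" (len 6), cursors c3@3 c1@5 c2@6, authorship ......
After op 3 (add_cursor(1)): buffer="fweuog" (len 6), cursors c4@1 c3@3 c1@5 c2@6, authorship ......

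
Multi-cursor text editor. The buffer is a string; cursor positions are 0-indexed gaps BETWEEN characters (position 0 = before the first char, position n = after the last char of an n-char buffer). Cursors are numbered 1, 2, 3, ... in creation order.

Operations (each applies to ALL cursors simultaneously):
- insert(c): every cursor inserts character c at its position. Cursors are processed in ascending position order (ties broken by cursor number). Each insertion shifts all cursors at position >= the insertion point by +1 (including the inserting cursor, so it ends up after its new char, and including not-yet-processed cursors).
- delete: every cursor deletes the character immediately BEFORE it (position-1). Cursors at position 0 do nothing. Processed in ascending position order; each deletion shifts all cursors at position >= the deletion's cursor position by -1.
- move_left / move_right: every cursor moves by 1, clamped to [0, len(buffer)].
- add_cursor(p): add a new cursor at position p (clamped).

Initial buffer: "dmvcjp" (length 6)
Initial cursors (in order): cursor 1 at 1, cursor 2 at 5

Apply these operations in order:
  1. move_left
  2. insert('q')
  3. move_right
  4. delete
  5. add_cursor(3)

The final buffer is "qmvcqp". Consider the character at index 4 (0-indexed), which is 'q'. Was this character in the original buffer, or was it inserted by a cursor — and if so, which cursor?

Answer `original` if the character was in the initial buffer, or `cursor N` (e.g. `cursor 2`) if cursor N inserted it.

After op 1 (move_left): buffer="dmvcjp" (len 6), cursors c1@0 c2@4, authorship ......
After op 2 (insert('q')): buffer="qdmvcqjp" (len 8), cursors c1@1 c2@6, authorship 1....2..
After op 3 (move_right): buffer="qdmvcqjp" (len 8), cursors c1@2 c2@7, authorship 1....2..
After op 4 (delete): buffer="qmvcqp" (len 6), cursors c1@1 c2@5, authorship 1...2.
After op 5 (add_cursor(3)): buffer="qmvcqp" (len 6), cursors c1@1 c3@3 c2@5, authorship 1...2.
Authorship (.=original, N=cursor N): 1 . . . 2 .
Index 4: author = 2

Answer: cursor 2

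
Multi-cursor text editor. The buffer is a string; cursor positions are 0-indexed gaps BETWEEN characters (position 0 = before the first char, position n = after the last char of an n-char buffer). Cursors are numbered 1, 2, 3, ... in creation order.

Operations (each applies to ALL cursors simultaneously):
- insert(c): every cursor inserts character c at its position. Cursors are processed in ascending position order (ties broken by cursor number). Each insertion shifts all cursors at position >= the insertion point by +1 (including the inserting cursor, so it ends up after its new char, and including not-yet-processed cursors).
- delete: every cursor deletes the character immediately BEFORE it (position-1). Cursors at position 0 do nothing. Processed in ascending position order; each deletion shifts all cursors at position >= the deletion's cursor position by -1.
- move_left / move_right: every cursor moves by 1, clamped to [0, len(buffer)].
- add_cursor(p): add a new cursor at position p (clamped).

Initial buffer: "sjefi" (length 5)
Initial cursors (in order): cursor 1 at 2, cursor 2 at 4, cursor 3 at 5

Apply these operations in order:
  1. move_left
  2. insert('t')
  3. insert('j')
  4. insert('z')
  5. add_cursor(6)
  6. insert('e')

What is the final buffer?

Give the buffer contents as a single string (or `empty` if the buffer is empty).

Answer: stjzejeetjzeftjzei

Derivation:
After op 1 (move_left): buffer="sjefi" (len 5), cursors c1@1 c2@3 c3@4, authorship .....
After op 2 (insert('t')): buffer="stjetfti" (len 8), cursors c1@2 c2@5 c3@7, authorship .1..2.3.
After op 3 (insert('j')): buffer="stjjetjftji" (len 11), cursors c1@3 c2@7 c3@10, authorship .11..22.33.
After op 4 (insert('z')): buffer="stjzjetjzftjzi" (len 14), cursors c1@4 c2@9 c3@13, authorship .111..222.333.
After op 5 (add_cursor(6)): buffer="stjzjetjzftjzi" (len 14), cursors c1@4 c4@6 c2@9 c3@13, authorship .111..222.333.
After op 6 (insert('e')): buffer="stjzejeetjzeftjzei" (len 18), cursors c1@5 c4@8 c2@12 c3@17, authorship .1111..42222.3333.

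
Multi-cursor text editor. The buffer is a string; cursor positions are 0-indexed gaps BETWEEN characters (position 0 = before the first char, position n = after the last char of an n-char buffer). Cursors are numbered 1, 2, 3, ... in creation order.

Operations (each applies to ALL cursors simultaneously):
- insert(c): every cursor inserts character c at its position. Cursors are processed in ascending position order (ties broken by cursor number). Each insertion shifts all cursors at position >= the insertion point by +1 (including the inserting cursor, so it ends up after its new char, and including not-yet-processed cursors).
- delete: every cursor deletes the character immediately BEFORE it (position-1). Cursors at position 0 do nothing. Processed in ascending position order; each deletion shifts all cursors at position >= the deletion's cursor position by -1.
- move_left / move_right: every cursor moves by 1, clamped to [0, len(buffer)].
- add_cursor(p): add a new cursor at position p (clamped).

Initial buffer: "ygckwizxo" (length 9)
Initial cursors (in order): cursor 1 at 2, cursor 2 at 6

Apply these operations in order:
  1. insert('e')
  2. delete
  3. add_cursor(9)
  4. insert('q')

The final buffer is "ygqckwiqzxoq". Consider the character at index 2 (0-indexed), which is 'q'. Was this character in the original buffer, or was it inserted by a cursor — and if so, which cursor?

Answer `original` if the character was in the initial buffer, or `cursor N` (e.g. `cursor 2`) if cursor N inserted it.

After op 1 (insert('e')): buffer="ygeckwiezxo" (len 11), cursors c1@3 c2@8, authorship ..1....2...
After op 2 (delete): buffer="ygckwizxo" (len 9), cursors c1@2 c2@6, authorship .........
After op 3 (add_cursor(9)): buffer="ygckwizxo" (len 9), cursors c1@2 c2@6 c3@9, authorship .........
After op 4 (insert('q')): buffer="ygqckwiqzxoq" (len 12), cursors c1@3 c2@8 c3@12, authorship ..1....2...3
Authorship (.=original, N=cursor N): . . 1 . . . . 2 . . . 3
Index 2: author = 1

Answer: cursor 1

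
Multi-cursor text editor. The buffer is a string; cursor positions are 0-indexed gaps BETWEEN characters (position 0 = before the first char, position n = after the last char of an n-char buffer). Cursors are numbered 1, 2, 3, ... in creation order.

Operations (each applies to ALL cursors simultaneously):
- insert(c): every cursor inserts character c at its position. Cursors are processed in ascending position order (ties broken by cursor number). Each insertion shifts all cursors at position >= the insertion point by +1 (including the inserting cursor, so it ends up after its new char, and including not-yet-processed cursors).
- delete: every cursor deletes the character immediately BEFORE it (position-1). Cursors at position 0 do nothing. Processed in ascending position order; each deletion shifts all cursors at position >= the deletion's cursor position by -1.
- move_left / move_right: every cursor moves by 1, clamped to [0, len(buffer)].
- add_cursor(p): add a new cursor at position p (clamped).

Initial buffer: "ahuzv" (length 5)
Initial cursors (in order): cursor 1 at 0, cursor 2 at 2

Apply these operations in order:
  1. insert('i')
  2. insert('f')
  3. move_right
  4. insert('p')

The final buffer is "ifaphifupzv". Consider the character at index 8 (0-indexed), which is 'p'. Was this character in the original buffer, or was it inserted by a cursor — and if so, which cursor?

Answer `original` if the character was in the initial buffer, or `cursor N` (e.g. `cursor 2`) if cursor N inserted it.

Answer: cursor 2

Derivation:
After op 1 (insert('i')): buffer="iahiuzv" (len 7), cursors c1@1 c2@4, authorship 1..2...
After op 2 (insert('f')): buffer="ifahifuzv" (len 9), cursors c1@2 c2@6, authorship 11..22...
After op 3 (move_right): buffer="ifahifuzv" (len 9), cursors c1@3 c2@7, authorship 11..22...
After op 4 (insert('p')): buffer="ifaphifupzv" (len 11), cursors c1@4 c2@9, authorship 11.1.22.2..
Authorship (.=original, N=cursor N): 1 1 . 1 . 2 2 . 2 . .
Index 8: author = 2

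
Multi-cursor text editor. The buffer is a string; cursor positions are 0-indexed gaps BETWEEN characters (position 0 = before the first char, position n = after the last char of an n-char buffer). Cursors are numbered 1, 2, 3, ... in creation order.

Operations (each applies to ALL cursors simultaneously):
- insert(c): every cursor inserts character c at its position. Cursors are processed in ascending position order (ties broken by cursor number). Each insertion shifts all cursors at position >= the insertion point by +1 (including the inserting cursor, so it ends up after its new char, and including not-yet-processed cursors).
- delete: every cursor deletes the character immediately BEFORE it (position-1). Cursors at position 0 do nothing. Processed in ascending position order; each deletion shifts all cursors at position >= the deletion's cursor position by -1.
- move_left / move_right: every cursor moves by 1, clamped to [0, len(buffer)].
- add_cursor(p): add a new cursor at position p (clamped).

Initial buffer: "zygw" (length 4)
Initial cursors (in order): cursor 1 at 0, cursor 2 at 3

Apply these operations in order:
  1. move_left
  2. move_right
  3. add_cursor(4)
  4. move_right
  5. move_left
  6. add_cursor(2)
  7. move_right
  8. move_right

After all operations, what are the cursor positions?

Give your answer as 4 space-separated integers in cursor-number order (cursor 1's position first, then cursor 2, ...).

After op 1 (move_left): buffer="zygw" (len 4), cursors c1@0 c2@2, authorship ....
After op 2 (move_right): buffer="zygw" (len 4), cursors c1@1 c2@3, authorship ....
After op 3 (add_cursor(4)): buffer="zygw" (len 4), cursors c1@1 c2@3 c3@4, authorship ....
After op 4 (move_right): buffer="zygw" (len 4), cursors c1@2 c2@4 c3@4, authorship ....
After op 5 (move_left): buffer="zygw" (len 4), cursors c1@1 c2@3 c3@3, authorship ....
After op 6 (add_cursor(2)): buffer="zygw" (len 4), cursors c1@1 c4@2 c2@3 c3@3, authorship ....
After op 7 (move_right): buffer="zygw" (len 4), cursors c1@2 c4@3 c2@4 c3@4, authorship ....
After op 8 (move_right): buffer="zygw" (len 4), cursors c1@3 c2@4 c3@4 c4@4, authorship ....

Answer: 3 4 4 4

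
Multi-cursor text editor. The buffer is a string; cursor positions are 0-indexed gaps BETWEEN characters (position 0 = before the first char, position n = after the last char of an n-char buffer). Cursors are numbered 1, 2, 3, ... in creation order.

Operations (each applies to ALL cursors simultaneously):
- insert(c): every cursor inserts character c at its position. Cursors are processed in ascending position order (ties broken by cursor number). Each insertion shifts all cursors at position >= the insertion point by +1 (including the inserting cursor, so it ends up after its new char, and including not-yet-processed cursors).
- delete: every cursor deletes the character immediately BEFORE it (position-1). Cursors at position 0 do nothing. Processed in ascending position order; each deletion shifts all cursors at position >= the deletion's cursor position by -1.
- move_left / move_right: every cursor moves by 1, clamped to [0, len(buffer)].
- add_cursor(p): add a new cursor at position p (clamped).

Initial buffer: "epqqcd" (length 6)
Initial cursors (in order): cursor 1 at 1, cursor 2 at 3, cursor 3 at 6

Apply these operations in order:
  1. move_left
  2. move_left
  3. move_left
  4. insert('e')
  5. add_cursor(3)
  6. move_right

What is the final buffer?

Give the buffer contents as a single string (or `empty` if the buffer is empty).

After op 1 (move_left): buffer="epqqcd" (len 6), cursors c1@0 c2@2 c3@5, authorship ......
After op 2 (move_left): buffer="epqqcd" (len 6), cursors c1@0 c2@1 c3@4, authorship ......
After op 3 (move_left): buffer="epqqcd" (len 6), cursors c1@0 c2@0 c3@3, authorship ......
After op 4 (insert('e')): buffer="eeepqeqcd" (len 9), cursors c1@2 c2@2 c3@6, authorship 12...3...
After op 5 (add_cursor(3)): buffer="eeepqeqcd" (len 9), cursors c1@2 c2@2 c4@3 c3@6, authorship 12...3...
After op 6 (move_right): buffer="eeepqeqcd" (len 9), cursors c1@3 c2@3 c4@4 c3@7, authorship 12...3...

Answer: eeepqeqcd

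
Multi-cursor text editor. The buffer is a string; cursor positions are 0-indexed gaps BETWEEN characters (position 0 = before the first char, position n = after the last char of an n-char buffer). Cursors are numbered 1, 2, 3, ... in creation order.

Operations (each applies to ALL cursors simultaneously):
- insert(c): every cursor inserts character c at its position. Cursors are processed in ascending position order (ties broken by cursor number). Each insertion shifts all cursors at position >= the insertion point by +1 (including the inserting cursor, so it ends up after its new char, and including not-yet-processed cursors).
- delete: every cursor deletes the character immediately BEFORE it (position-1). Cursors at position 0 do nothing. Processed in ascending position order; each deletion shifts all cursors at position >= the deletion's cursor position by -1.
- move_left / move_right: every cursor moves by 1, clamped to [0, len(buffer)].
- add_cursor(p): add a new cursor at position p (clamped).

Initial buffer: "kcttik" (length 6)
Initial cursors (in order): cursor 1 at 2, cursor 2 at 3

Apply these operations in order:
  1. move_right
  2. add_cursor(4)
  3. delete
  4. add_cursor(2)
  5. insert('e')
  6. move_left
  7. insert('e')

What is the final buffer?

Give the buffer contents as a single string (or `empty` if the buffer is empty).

Answer: keeeeeeieek

Derivation:
After op 1 (move_right): buffer="kcttik" (len 6), cursors c1@3 c2@4, authorship ......
After op 2 (add_cursor(4)): buffer="kcttik" (len 6), cursors c1@3 c2@4 c3@4, authorship ......
After op 3 (delete): buffer="kik" (len 3), cursors c1@1 c2@1 c3@1, authorship ...
After op 4 (add_cursor(2)): buffer="kik" (len 3), cursors c1@1 c2@1 c3@1 c4@2, authorship ...
After op 5 (insert('e')): buffer="keeeiek" (len 7), cursors c1@4 c2@4 c3@4 c4@6, authorship .123.4.
After op 6 (move_left): buffer="keeeiek" (len 7), cursors c1@3 c2@3 c3@3 c4@5, authorship .123.4.
After op 7 (insert('e')): buffer="keeeeeeieek" (len 11), cursors c1@6 c2@6 c3@6 c4@9, authorship .121233.44.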